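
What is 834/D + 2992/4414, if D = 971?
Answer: 3293254/2142997 ≈ 1.5368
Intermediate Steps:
834/D + 2992/4414 = 834/971 + 2992/4414 = 834*(1/971) + 2992*(1/4414) = 834/971 + 1496/2207 = 3293254/2142997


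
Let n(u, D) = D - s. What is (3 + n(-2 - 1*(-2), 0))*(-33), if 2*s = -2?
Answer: -132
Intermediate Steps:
s = -1 (s = (1/2)*(-2) = -1)
n(u, D) = 1 + D (n(u, D) = D - 1*(-1) = D + 1 = 1 + D)
(3 + n(-2 - 1*(-2), 0))*(-33) = (3 + (1 + 0))*(-33) = (3 + 1)*(-33) = 4*(-33) = -132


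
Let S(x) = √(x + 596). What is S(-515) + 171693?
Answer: 171702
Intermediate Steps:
S(x) = √(596 + x)
S(-515) + 171693 = √(596 - 515) + 171693 = √81 + 171693 = 9 + 171693 = 171702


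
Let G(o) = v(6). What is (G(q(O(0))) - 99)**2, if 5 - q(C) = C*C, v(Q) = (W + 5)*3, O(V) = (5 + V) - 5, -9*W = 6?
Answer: 7396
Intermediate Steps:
W = -2/3 (W = -1/9*6 = -2/3 ≈ -0.66667)
O(V) = V
v(Q) = 13 (v(Q) = (-2/3 + 5)*3 = (13/3)*3 = 13)
q(C) = 5 - C**2 (q(C) = 5 - C*C = 5 - C**2)
G(o) = 13
(G(q(O(0))) - 99)**2 = (13 - 99)**2 = (-86)**2 = 7396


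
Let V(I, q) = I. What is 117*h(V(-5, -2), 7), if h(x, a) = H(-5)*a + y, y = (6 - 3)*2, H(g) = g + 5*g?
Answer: -23868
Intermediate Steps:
H(g) = 6*g
y = 6 (y = 3*2 = 6)
h(x, a) = 6 - 30*a (h(x, a) = (6*(-5))*a + 6 = -30*a + 6 = 6 - 30*a)
117*h(V(-5, -2), 7) = 117*(6 - 30*7) = 117*(6 - 210) = 117*(-204) = -23868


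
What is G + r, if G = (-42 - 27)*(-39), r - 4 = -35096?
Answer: -32401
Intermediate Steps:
r = -35092 (r = 4 - 35096 = -35092)
G = 2691 (G = -69*(-39) = 2691)
G + r = 2691 - 35092 = -32401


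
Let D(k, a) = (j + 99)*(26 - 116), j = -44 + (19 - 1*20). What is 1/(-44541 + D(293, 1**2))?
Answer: -1/49401 ≈ -2.0242e-5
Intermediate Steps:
j = -45 (j = -44 + (19 - 20) = -44 - 1 = -45)
D(k, a) = -4860 (D(k, a) = (-45 + 99)*(26 - 116) = 54*(-90) = -4860)
1/(-44541 + D(293, 1**2)) = 1/(-44541 - 4860) = 1/(-49401) = -1/49401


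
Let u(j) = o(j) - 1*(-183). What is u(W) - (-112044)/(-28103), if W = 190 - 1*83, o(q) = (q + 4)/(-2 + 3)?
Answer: 8150238/28103 ≈ 290.01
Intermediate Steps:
o(q) = 4 + q (o(q) = (4 + q)/1 = (4 + q)*1 = 4 + q)
W = 107 (W = 190 - 83 = 107)
u(j) = 187 + j (u(j) = (4 + j) - 1*(-183) = (4 + j) + 183 = 187 + j)
u(W) - (-112044)/(-28103) = (187 + 107) - (-112044)/(-28103) = 294 - (-112044)*(-1)/28103 = 294 - 1*112044/28103 = 294 - 112044/28103 = 8150238/28103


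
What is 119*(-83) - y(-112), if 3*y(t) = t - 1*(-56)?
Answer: -29575/3 ≈ -9858.3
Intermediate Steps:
y(t) = 56/3 + t/3 (y(t) = (t - 1*(-56))/3 = (t + 56)/3 = (56 + t)/3 = 56/3 + t/3)
119*(-83) - y(-112) = 119*(-83) - (56/3 + (⅓)*(-112)) = -9877 - (56/3 - 112/3) = -9877 - 1*(-56/3) = -9877 + 56/3 = -29575/3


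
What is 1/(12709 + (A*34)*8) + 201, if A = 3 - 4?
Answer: 2499838/12437 ≈ 201.00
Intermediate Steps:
A = -1
1/(12709 + (A*34)*8) + 201 = 1/(12709 - 1*34*8) + 201 = 1/(12709 - 34*8) + 201 = 1/(12709 - 272) + 201 = 1/12437 + 201 = 2499838/12437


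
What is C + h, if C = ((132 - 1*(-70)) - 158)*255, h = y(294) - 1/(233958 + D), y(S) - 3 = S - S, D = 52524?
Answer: 3215187485/286482 ≈ 11223.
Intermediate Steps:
y(S) = 3 (y(S) = 3 + (S - S) = 3 + 0 = 3)
h = 859445/286482 (h = 3 - 1/(233958 + 52524) = 3 - 1/286482 = 859445/286482 ≈ 3.0000)
C = 11220 (C = ((132 + 70) - 158)*255 = (202 - 158)*255 = 44*255 = 11220)
C + h = 11220 + 859445/286482 = 3215187485/286482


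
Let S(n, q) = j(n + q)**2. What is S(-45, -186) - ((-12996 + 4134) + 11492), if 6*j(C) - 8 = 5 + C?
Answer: -11789/9 ≈ -1309.9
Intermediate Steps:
j(C) = 13/6 + C/6 (j(C) = 4/3 + (5 + C)/6 = 4/3 + (5/6 + C/6) = 13/6 + C/6)
S(n, q) = (13/6 + n/6 + q/6)**2 (S(n, q) = (13/6 + (n + q)/6)**2 = (13/6 + (n/6 + q/6))**2 = (13/6 + n/6 + q/6)**2)
S(-45, -186) - ((-12996 + 4134) + 11492) = (13 - 45 - 186)**2/36 - ((-12996 + 4134) + 11492) = (1/36)*(-218)**2 - (-8862 + 11492) = (1/36)*47524 - 1*2630 = 11881/9 - 2630 = -11789/9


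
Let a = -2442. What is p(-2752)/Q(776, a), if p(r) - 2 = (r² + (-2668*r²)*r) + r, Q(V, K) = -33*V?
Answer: -9267869772683/4268 ≈ -2.1715e+9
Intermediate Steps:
p(r) = 2 + r + r² - 2668*r³ (p(r) = 2 + ((r² + (-2668*r²)*r) + r) = 2 + ((r² - 2668*r³) + r) = 2 + (r + r² - 2668*r³) = 2 + r + r² - 2668*r³)
p(-2752)/Q(776, a) = (2 - 2752 + (-2752)² - 2668*(-2752)³)/((-33*776)) = (2 - 2752 + 7573504 - 2668*(-20842283008))/(-25608) = (2 - 2752 + 7573504 + 55607211065344)*(-1/25608) = 55607218636098*(-1/25608) = -9267869772683/4268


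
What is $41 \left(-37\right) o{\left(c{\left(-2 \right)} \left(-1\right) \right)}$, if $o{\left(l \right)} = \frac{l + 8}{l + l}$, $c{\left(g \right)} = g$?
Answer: $- \frac{7585}{2} \approx -3792.5$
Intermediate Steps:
$o{\left(l \right)} = \frac{8 + l}{2 l}$
$41 \left(-37\right) o{\left(c{\left(-2 \right)} \left(-1\right) \right)} = 41 \left(-37\right) \frac{8 - -2}{2 \left(\left(-2\right) \left(-1\right)\right)} = - 1517 \frac{8 + 2}{2 \cdot 2} = - 1517 \cdot \frac{1}{2} \cdot \frac{1}{2} \cdot 10 = \left(-1517\right) \frac{5}{2} = - \frac{7585}{2}$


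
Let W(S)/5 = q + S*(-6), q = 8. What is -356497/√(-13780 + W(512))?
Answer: 356497*I*√291/2910 ≈ 2089.8*I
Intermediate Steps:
W(S) = 40 - 30*S (W(S) = 5*(8 + S*(-6)) = 5*(8 - 6*S) = 40 - 30*S)
-356497/√(-13780 + W(512)) = -356497/√(-13780 + (40 - 30*512)) = -356497/√(-13780 + (40 - 15360)) = -356497/√(-13780 - 15320) = -356497*(-I*√291/2910) = -(-356497)*I*√291/2910 = 356497*I*√291/2910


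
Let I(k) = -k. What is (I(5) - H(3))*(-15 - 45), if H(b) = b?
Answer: 480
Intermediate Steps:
(I(5) - H(3))*(-15 - 45) = (-1*5 - 1*3)*(-15 - 45) = (-5 - 3)*(-60) = -8*(-60) = 480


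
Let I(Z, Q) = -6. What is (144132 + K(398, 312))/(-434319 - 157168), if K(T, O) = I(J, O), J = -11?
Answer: -144126/591487 ≈ -0.24367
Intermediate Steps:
K(T, O) = -6
(144132 + K(398, 312))/(-434319 - 157168) = (144132 - 6)/(-434319 - 157168) = 144126/(-591487) = 144126*(-1/591487) = -144126/591487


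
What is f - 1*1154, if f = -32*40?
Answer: -2434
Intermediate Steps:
f = -1280
f - 1*1154 = -1280 - 1*1154 = -1280 - 1154 = -2434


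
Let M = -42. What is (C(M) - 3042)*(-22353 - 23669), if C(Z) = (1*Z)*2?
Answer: 143864772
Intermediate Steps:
C(Z) = 2*Z (C(Z) = Z*2 = 2*Z)
(C(M) - 3042)*(-22353 - 23669) = (2*(-42) - 3042)*(-22353 - 23669) = (-84 - 3042)*(-46022) = -3126*(-46022) = 143864772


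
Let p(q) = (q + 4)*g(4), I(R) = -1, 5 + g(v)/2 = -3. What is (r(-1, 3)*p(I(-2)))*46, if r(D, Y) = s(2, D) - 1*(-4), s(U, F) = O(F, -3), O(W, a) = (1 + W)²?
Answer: -8832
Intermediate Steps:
g(v) = -16 (g(v) = -10 + 2*(-3) = -10 - 6 = -16)
s(U, F) = (1 + F)²
r(D, Y) = 4 + (1 + D)² (r(D, Y) = (1 + D)² - 1*(-4) = (1 + D)² + 4 = 4 + (1 + D)²)
p(q) = -64 - 16*q (p(q) = (q + 4)*(-16) = (4 + q)*(-16) = -64 - 16*q)
(r(-1, 3)*p(I(-2)))*46 = ((4 + (1 - 1)²)*(-64 - 16*(-1)))*46 = ((4 + 0²)*(-64 + 16))*46 = ((4 + 0)*(-48))*46 = (4*(-48))*46 = -192*46 = -8832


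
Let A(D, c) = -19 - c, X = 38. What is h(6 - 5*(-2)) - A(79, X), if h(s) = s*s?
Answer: 313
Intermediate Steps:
h(s) = s**2
h(6 - 5*(-2)) - A(79, X) = (6 - 5*(-2))**2 - (-19 - 1*38) = (6 + 10)**2 - (-19 - 38) = 16**2 - 1*(-57) = 256 + 57 = 313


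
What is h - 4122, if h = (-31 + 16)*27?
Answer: -4527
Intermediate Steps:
h = -405 (h = -15*27 = -405)
h - 4122 = -405 - 4122 = -4527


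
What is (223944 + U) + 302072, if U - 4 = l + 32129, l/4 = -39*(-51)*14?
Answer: 669533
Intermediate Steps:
l = 111384 (l = 4*(-39*(-51)*14) = 4*(1989*14) = 4*27846 = 111384)
U = 143517 (U = 4 + (111384 + 32129) = 4 + 143513 = 143517)
(223944 + U) + 302072 = (223944 + 143517) + 302072 = 367461 + 302072 = 669533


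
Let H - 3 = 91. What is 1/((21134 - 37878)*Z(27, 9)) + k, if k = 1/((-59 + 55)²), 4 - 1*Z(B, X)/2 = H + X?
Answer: 25901/414414 ≈ 0.062500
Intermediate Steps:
H = 94 (H = 3 + 91 = 94)
Z(B, X) = -180 - 2*X (Z(B, X) = 8 - 2*(94 + X) = 8 + (-188 - 2*X) = -180 - 2*X)
k = 1/16 (k = 1/((-4)²) = 1/16 ≈ 0.062500)
1/((21134 - 37878)*Z(27, 9)) + k = 1/((21134 - 37878)*(-180 - 2*9)) + 1/16 = 1/((-16744)*(-180 - 18)) + 1/16 = -1/16744/(-198) + 1/16 = -1/16744*(-1/198) + 1/16 = 1/3315312 + 1/16 = 25901/414414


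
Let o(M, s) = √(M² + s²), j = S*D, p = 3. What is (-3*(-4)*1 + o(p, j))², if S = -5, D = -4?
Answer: (12 + √409)² ≈ 1038.4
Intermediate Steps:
j = 20 (j = -5*(-4) = 20)
(-3*(-4)*1 + o(p, j))² = (-3*(-4)*1 + √(3² + 20²))² = (12*1 + √(9 + 400))² = (12 + √409)²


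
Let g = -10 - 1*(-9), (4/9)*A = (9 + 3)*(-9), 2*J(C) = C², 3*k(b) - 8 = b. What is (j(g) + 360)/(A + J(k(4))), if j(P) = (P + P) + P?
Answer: -357/235 ≈ -1.5191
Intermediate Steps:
k(b) = 8/3 + b/3
J(C) = C²/2
A = -243 (A = 9*((9 + 3)*(-9))/4 = 9*(12*(-9))/4 = (9/4)*(-108) = -243)
g = -1 (g = -10 + 9 = -1)
j(P) = 3*P (j(P) = 2*P + P = 3*P)
(j(g) + 360)/(A + J(k(4))) = (3*(-1) + 360)/(-243 + (8/3 + (⅓)*4)²/2) = (-3 + 360)/(-243 + (8/3 + 4/3)²/2) = 357/(-243 + (½)*4²) = 357/(-243 + (½)*16) = 357/(-243 + 8) = 357/(-235) = 357*(-1/235) = -357/235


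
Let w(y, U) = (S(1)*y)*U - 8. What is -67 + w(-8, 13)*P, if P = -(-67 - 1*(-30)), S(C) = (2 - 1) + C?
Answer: -8059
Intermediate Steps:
S(C) = 1 + C
w(y, U) = -8 + 2*U*y (w(y, U) = ((1 + 1)*y)*U - 8 = (2*y)*U - 8 = 2*U*y - 8 = -8 + 2*U*y)
P = 37 (P = -(-67 + 30) = -1*(-37) = 37)
-67 + w(-8, 13)*P = -67 + (-8 + 2*13*(-8))*37 = -67 + (-8 - 208)*37 = -67 - 216*37 = -67 - 7992 = -8059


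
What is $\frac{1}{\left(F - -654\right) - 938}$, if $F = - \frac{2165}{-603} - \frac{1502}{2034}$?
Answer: $- \frac{7571}{2128572} \approx -0.0035568$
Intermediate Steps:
$F = \frac{21592}{7571}$ ($F = \left(-2165\right) \left(- \frac{1}{603}\right) - \frac{751}{1017} = \frac{2165}{603} - \frac{751}{1017} = \frac{21592}{7571} \approx 2.8519$)
$\frac{1}{\left(F - -654\right) - 938} = \frac{1}{\left(\frac{21592}{7571} - -654\right) - 938} = \frac{1}{\left(\frac{21592}{7571} + \left(-726 + 1380\right)\right) - 938} = \frac{1}{\left(\frac{21592}{7571} + 654\right) - 938} = \frac{1}{\frac{4973026}{7571} - 938} = \frac{1}{- \frac{2128572}{7571}} = - \frac{7571}{2128572}$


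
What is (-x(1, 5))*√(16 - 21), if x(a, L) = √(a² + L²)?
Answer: -I*√130 ≈ -11.402*I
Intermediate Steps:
x(a, L) = √(L² + a²)
(-x(1, 5))*√(16 - 21) = (-√(5² + 1²))*√(16 - 21) = (-√(25 + 1))*√(-5) = (-√26)*(I*√5) = -I*√130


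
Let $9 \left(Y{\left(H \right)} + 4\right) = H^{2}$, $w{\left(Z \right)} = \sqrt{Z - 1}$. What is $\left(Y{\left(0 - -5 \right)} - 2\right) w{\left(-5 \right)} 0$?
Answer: $0$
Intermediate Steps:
$w{\left(Z \right)} = \sqrt{-1 + Z}$
$Y{\left(H \right)} = -4 + \frac{H^{2}}{9}$
$\left(Y{\left(0 - -5 \right)} - 2\right) w{\left(-5 \right)} 0 = \left(\left(-4 + \frac{\left(0 - -5\right)^{2}}{9}\right) - 2\right) \sqrt{-1 - 5} \cdot 0 = \left(\left(-4 + \frac{\left(0 + 5\right)^{2}}{9}\right) - 2\right) \sqrt{-6} \cdot 0 = \left(\left(-4 + \frac{5^{2}}{9}\right) - 2\right) i \sqrt{6} \cdot 0 = \left(\left(-4 + \frac{1}{9} \cdot 25\right) - 2\right) i \sqrt{6} \cdot 0 = \left(\left(-4 + \frac{25}{9}\right) - 2\right) i \sqrt{6} \cdot 0 = \left(- \frac{11}{9} - 2\right) i \sqrt{6} \cdot 0 = - \frac{29 i \sqrt{6}}{9} \cdot 0 = 0$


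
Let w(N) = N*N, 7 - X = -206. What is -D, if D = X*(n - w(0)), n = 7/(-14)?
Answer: 213/2 ≈ 106.50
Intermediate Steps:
X = 213 (X = 7 - 1*(-206) = 7 + 206 = 213)
w(N) = N²
n = -½ (n = 7*(-1/14) = -½ ≈ -0.50000)
D = -213/2 (D = 213*(-½ - 1*0²) = 213*(-½ - 1*0) = 213*(-½ + 0) = 213*(-½) = -213/2 ≈ -106.50)
-D = -1*(-213/2) = 213/2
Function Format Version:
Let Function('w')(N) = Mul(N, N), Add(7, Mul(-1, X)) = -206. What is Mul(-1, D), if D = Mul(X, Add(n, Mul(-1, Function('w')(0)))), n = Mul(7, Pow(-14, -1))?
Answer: Rational(213, 2) ≈ 106.50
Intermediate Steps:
X = 213 (X = Add(7, Mul(-1, -206)) = Add(7, 206) = 213)
Function('w')(N) = Pow(N, 2)
n = Rational(-1, 2) (n = Mul(7, Rational(-1, 14)) = Rational(-1, 2) ≈ -0.50000)
D = Rational(-213, 2) (D = Mul(213, Add(Rational(-1, 2), Mul(-1, Pow(0, 2)))) = Mul(213, Add(Rational(-1, 2), Mul(-1, 0))) = Mul(213, Add(Rational(-1, 2), 0)) = Mul(213, Rational(-1, 2)) = Rational(-213, 2) ≈ -106.50)
Mul(-1, D) = Mul(-1, Rational(-213, 2)) = Rational(213, 2)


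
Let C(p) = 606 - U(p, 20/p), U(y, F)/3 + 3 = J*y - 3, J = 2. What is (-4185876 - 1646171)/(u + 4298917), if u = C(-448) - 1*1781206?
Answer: -5832047/2521023 ≈ -2.3134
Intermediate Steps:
U(y, F) = -18 + 6*y (U(y, F) = -9 + 3*(2*y - 3) = -9 + 3*(-3 + 2*y) = -9 + (-9 + 6*y) = -18 + 6*y)
C(p) = 624 - 6*p (C(p) = 606 - (-18 + 6*p) = 606 + (18 - 6*p) = 624 - 6*p)
u = -1777894 (u = (624 - 6*(-448)) - 1*1781206 = (624 + 2688) - 1781206 = 3312 - 1781206 = -1777894)
(-4185876 - 1646171)/(u + 4298917) = (-4185876 - 1646171)/(-1777894 + 4298917) = -5832047/2521023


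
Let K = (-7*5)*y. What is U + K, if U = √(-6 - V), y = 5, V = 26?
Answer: -175 + 4*I*√2 ≈ -175.0 + 5.6569*I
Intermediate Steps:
K = -175 (K = -7*5*5 = -35*5 = -175)
U = 4*I*√2 (U = √(-6 - 1*26) = √(-6 - 26) = √(-32) = 4*I*√2 ≈ 5.6569*I)
U + K = 4*I*√2 - 175 = -175 + 4*I*√2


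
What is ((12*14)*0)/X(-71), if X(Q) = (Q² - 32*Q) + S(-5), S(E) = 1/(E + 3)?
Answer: 0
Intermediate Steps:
S(E) = 1/(3 + E)
X(Q) = -½ + Q² - 32*Q (X(Q) = (Q² - 32*Q) + 1/(3 - 5) = (Q² - 32*Q) + 1/(-2) = (Q² - 32*Q) - ½ = -½ + Q² - 32*Q)
((12*14)*0)/X(-71) = ((12*14)*0)/(-½ + (-71)² - 32*(-71)) = (168*0)/(-½ + 5041 + 2272) = 0/(14625/2) = 0*(2/14625) = 0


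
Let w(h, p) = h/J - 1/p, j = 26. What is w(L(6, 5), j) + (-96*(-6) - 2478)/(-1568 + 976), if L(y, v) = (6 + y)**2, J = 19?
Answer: 786197/73112 ≈ 10.753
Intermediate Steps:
w(h, p) = -1/p + h/19 (w(h, p) = h/19 - 1/p = -1/p + h/19)
w(L(6, 5), j) + (-96*(-6) - 2478)/(-1568 + 976) = (-1/26 + (6 + 6)**2/19) + (-96*(-6) - 2478)/(-1568 + 976) = (-1*1/26 + (1/19)*12**2) + (576 - 2478)/(-592) = (-1/26 + (1/19)*144) - 1902*(-1/592) = (-1/26 + 144/19) + 951/296 = 3725/494 + 951/296 = 786197/73112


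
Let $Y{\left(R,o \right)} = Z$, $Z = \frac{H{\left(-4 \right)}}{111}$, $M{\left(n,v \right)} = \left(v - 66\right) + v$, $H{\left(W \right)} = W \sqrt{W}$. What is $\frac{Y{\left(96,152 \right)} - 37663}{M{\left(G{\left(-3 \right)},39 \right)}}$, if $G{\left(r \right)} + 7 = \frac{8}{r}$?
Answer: $- \frac{37663}{12} - \frac{2 i}{333} \approx -3138.6 - 0.006006 i$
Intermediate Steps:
$H{\left(W \right)} = W^{\frac{3}{2}}$
$G{\left(r \right)} = -7 + \frac{8}{r}$
$M{\left(n,v \right)} = -66 + 2 v$ ($M{\left(n,v \right)} = \left(-66 + v\right) + v = -66 + 2 v$)
$Z = - \frac{8 i}{111}$ ($Z = \frac{\left(-4\right)^{\frac{3}{2}}}{111} = - 8 i \frac{1}{111} = - \frac{8 i}{111} \approx - 0.072072 i$)
$Y{\left(R,o \right)} = - \frac{8 i}{111}$
$\frac{Y{\left(96,152 \right)} - 37663}{M{\left(G{\left(-3 \right)},39 \right)}} = \frac{- \frac{8 i}{111} - 37663}{-66 + 2 \cdot 39} = \frac{- \frac{8 i}{111} - 37663}{-66 + 78} = \frac{-37663 - \frac{8 i}{111}}{12} = \left(-37663 - \frac{8 i}{111}\right) \frac{1}{12} = - \frac{37663}{12} - \frac{2 i}{333}$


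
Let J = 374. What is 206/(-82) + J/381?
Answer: -23909/15621 ≈ -1.5306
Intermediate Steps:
206/(-82) + J/381 = 206/(-82) + 374/381 = 206*(-1/82) + 374*(1/381) = -103/41 + 374/381 = -23909/15621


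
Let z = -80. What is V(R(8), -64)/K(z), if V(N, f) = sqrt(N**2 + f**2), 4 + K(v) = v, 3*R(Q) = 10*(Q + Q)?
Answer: -8*sqrt(61)/63 ≈ -0.99178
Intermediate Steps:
R(Q) = 20*Q/3 (R(Q) = (10*(Q + Q))/3 = (10*(2*Q))/3 = (20*Q)/3 = 20*Q/3)
K(v) = -4 + v
V(R(8), -64)/K(z) = sqrt(((20/3)*8)**2 + (-64)**2)/(-4 - 80) = sqrt((160/3)**2 + 4096)/(-84) = sqrt(25600/9 + 4096)*(-1/84) = sqrt(62464/9)*(-1/84) = (32*sqrt(61)/3)*(-1/84) = -8*sqrt(61)/63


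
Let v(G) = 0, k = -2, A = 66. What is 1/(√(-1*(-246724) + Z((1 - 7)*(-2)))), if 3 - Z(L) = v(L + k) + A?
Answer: √246661/246661 ≈ 0.0020135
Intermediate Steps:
Z(L) = -63 (Z(L) = 3 - (0 + 66) = 3 - 1*66 = 3 - 66 = -63)
1/(√(-1*(-246724) + Z((1 - 7)*(-2)))) = 1/(√(-1*(-246724) - 63)) = 1/(√(246724 - 63)) = 1/(√246661) = √246661/246661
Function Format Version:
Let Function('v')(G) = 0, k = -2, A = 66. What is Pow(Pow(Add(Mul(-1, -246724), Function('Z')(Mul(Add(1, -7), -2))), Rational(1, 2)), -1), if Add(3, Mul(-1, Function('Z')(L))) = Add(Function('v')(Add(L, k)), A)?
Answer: Mul(Rational(1, 246661), Pow(246661, Rational(1, 2))) ≈ 0.0020135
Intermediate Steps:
Function('Z')(L) = -63 (Function('Z')(L) = Add(3, Mul(-1, Add(0, 66))) = Add(3, Mul(-1, 66)) = Add(3, -66) = -63)
Pow(Pow(Add(Mul(-1, -246724), Function('Z')(Mul(Add(1, -7), -2))), Rational(1, 2)), -1) = Pow(Pow(Add(Mul(-1, -246724), -63), Rational(1, 2)), -1) = Pow(Pow(Add(246724, -63), Rational(1, 2)), -1) = Pow(Pow(246661, Rational(1, 2)), -1) = Mul(Rational(1, 246661), Pow(246661, Rational(1, 2)))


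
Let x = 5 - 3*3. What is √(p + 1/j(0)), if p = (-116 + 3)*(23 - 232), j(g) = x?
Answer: √94467/2 ≈ 153.68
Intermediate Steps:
x = -4 (x = 5 - 9 = -4)
j(g) = -4
p = 23617 (p = -113*(-209) = 23617)
√(p + 1/j(0)) = √(23617 + 1/(-4)) = √(23617 - ¼) = √(94467/4) = √94467/2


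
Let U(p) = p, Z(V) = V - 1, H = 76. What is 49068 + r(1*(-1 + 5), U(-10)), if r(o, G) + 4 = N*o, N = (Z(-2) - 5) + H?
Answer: 49336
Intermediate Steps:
Z(V) = -1 + V
N = 68 (N = ((-1 - 2) - 5) + 76 = (-3 - 5) + 76 = -8 + 76 = 68)
r(o, G) = -4 + 68*o
49068 + r(1*(-1 + 5), U(-10)) = 49068 + (-4 + 68*(1*(-1 + 5))) = 49068 + (-4 + 68*(1*4)) = 49068 + (-4 + 68*4) = 49068 + (-4 + 272) = 49068 + 268 = 49336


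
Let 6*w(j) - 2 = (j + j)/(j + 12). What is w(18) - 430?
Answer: -6442/15 ≈ -429.47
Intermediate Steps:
w(j) = 1/3 + j/(3*(12 + j)) (w(j) = 1/3 + ((j + j)/(j + 12))/6 = 1/3 + ((2*j)/(12 + j))/6 = 1/3 + (2*j/(12 + j))/6 = 1/3 + j/(3*(12 + j)))
w(18) - 430 = 2*(6 + 18)/(3*(12 + 18)) - 430 = (2/3)*24/30 - 430 = (2/3)*(1/30)*24 - 430 = 8/15 - 430 = -6442/15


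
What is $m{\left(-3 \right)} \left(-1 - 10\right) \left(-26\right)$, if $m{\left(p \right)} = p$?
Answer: $-858$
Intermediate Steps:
$m{\left(-3 \right)} \left(-1 - 10\right) \left(-26\right) = - 3 \left(-1 - 10\right) \left(-26\right) = \left(-3\right) \left(-11\right) \left(-26\right) = 33 \left(-26\right) = -858$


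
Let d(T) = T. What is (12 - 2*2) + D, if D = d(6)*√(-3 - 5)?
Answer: 8 + 12*I*√2 ≈ 8.0 + 16.971*I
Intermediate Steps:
D = 12*I*√2 (D = 6*√(-3 - 5) = 6*√(-8) = 6*(2*I*√2) = 12*I*√2 ≈ 16.971*I)
(12 - 2*2) + D = (12 - 2*2) + 12*I*√2 = (12 - 4) + 12*I*√2 = 8 + 12*I*√2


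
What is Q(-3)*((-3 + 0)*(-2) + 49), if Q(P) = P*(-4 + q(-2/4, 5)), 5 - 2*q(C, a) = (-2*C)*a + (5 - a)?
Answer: 660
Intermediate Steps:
q(C, a) = a/2 + C*a (q(C, a) = 5/2 - ((-2*C)*a + (5 - a))/2 = 5/2 - (-2*C*a + (5 - a))/2 = 5/2 - (5 - a - 2*C*a)/2 = 5/2 + (-5/2 + a/2 + C*a) = a/2 + C*a)
Q(P) = -4*P (Q(P) = P*(-4 + 5*(1/2 - 2/4)) = P*(-4 + 5*(1/2 - 2*1/4)) = P*(-4 + 5*(1/2 - 1/2)) = P*(-4 + 5*0) = P*(-4 + 0) = P*(-4) = -4*P)
Q(-3)*((-3 + 0)*(-2) + 49) = (-4*(-3))*((-3 + 0)*(-2) + 49) = 12*(-3*(-2) + 49) = 12*(6 + 49) = 12*55 = 660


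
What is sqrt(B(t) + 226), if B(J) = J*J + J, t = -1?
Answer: sqrt(226) ≈ 15.033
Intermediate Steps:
B(J) = J + J**2 (B(J) = J**2 + J = J + J**2)
sqrt(B(t) + 226) = sqrt(-(1 - 1) + 226) = sqrt(-1*0 + 226) = sqrt(0 + 226) = sqrt(226)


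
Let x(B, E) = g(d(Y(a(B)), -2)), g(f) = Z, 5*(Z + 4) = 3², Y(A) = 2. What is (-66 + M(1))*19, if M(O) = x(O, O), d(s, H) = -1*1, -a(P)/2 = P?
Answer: -6479/5 ≈ -1295.8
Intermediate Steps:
a(P) = -2*P
Z = -11/5 (Z = -4 + (⅕)*3² = -4 + (⅕)*9 = -4 + 9/5 = -11/5 ≈ -2.2000)
d(s, H) = -1
g(f) = -11/5
x(B, E) = -11/5
M(O) = -11/5
(-66 + M(1))*19 = (-66 - 11/5)*19 = -341/5*19 = -6479/5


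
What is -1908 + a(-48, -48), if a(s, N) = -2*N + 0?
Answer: -1812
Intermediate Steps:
a(s, N) = -2*N
-1908 + a(-48, -48) = -1908 - 2*(-48) = -1908 + 96 = -1812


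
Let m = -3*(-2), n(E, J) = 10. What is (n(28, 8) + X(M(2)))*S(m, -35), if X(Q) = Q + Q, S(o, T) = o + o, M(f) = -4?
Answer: 24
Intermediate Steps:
m = 6
S(o, T) = 2*o
X(Q) = 2*Q
(n(28, 8) + X(M(2)))*S(m, -35) = (10 + 2*(-4))*(2*6) = (10 - 8)*12 = 2*12 = 24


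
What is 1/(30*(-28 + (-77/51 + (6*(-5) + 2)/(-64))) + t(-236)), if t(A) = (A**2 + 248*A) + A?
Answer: -136/535863 ≈ -0.00025380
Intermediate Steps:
t(A) = A**2 + 249*A
1/(30*(-28 + (-77/51 + (6*(-5) + 2)/(-64))) + t(-236)) = 1/(30*(-28 + (-77/51 + (6*(-5) + 2)/(-64))) - 236*(249 - 236)) = 1/(30*(-28 + (-77*1/51 + (-30 + 2)*(-1/64))) - 236*13) = 1/(30*(-28 + (-77/51 - 28*(-1/64))) - 3068) = 1/(30*(-28 + (-77/51 + 7/16)) - 3068) = 1/(30*(-28 - 875/816) - 3068) = 1/(30*(-23723/816) - 3068) = 1/(-118615/136 - 3068) = 1/(-535863/136) = -136/535863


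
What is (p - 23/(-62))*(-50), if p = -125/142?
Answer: 56050/2201 ≈ 25.466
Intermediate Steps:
p = -125/142 (p = -125*1/142 = -125/142 ≈ -0.88028)
(p - 23/(-62))*(-50) = (-125/142 - 23/(-62))*(-50) = (-125/142 - 23*(-1/62))*(-50) = (-125/142 + 23/62)*(-50) = -1121/2201*(-50) = 56050/2201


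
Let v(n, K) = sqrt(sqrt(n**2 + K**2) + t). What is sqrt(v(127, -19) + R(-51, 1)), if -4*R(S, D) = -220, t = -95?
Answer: sqrt(55 + sqrt(-95 + sqrt(16490))) ≈ 7.7962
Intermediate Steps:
R(S, D) = 55 (R(S, D) = -1/4*(-220) = 55)
v(n, K) = sqrt(-95 + sqrt(K**2 + n**2)) (v(n, K) = sqrt(sqrt(n**2 + K**2) - 95) = sqrt(sqrt(K**2 + n**2) - 95) = sqrt(-95 + sqrt(K**2 + n**2)))
sqrt(v(127, -19) + R(-51, 1)) = sqrt(sqrt(-95 + sqrt((-19)**2 + 127**2)) + 55) = sqrt(sqrt(-95 + sqrt(361 + 16129)) + 55) = sqrt(sqrt(-95 + sqrt(16490)) + 55) = sqrt(55 + sqrt(-95 + sqrt(16490)))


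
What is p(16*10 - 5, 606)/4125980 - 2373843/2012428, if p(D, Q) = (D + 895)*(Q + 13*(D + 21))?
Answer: -183963188877/415161883972 ≈ -0.44311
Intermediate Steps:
p(D, Q) = (895 + D)*(273 + Q + 13*D) (p(D, Q) = (895 + D)*(Q + 13*(21 + D)) = (895 + D)*(Q + (273 + 13*D)) = (895 + D)*(273 + Q + 13*D))
p(16*10 - 5, 606)/4125980 - 2373843/2012428 = (244335 + 13*(16*10 - 5)**2 + 895*606 + 11908*(16*10 - 5) + (16*10 - 5)*606)/4125980 - 2373843/2012428 = (244335 + 13*(160 - 5)**2 + 542370 + 11908*(160 - 5) + (160 - 5)*606)*(1/4125980) - 2373843*1/2012428 = (244335 + 13*155**2 + 542370 + 11908*155 + 155*606)*(1/4125980) - 2373843/2012428 = (244335 + 13*24025 + 542370 + 1845740 + 93930)*(1/4125980) - 2373843/2012428 = (244335 + 312325 + 542370 + 1845740 + 93930)*(1/4125980) - 2373843/2012428 = 3038700*(1/4125980) - 2373843/2012428 = 151935/206299 - 2373843/2012428 = -183963188877/415161883972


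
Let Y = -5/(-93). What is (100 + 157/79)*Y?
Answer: 40285/7347 ≈ 5.4832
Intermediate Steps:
Y = 5/93 (Y = -5*(-1/93) = 5/93 ≈ 0.053763)
(100 + 157/79)*Y = (100 + 157/79)*(5/93) = (8057/79)*(5/93) = 40285/7347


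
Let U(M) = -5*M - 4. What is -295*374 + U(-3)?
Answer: -110319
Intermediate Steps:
U(M) = -4 - 5*M
-295*374 + U(-3) = -295*374 + (-4 - 5*(-3)) = -110330 + (-4 + 15) = -110330 + 11 = -110319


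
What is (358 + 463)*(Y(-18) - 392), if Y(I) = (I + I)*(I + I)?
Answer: 742184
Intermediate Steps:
Y(I) = 4*I² (Y(I) = (2*I)*(2*I) = 4*I²)
(358 + 463)*(Y(-18) - 392) = (358 + 463)*(4*(-18)² - 392) = 821*(4*324 - 392) = 821*(1296 - 392) = 821*904 = 742184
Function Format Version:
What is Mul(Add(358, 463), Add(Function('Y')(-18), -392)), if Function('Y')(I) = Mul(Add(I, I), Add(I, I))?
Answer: 742184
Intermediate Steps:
Function('Y')(I) = Mul(4, Pow(I, 2)) (Function('Y')(I) = Mul(Mul(2, I), Mul(2, I)) = Mul(4, Pow(I, 2)))
Mul(Add(358, 463), Add(Function('Y')(-18), -392)) = Mul(Add(358, 463), Add(Mul(4, Pow(-18, 2)), -392)) = Mul(821, Add(Mul(4, 324), -392)) = Mul(821, Add(1296, -392)) = Mul(821, 904) = 742184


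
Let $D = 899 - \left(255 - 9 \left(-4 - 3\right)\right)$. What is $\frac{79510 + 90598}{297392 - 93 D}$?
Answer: $\frac{170108}{243359} \approx 0.699$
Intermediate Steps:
$D = 581$ ($D = 899 - \left(255 - -63\right) = 899 - 318 = 581$)
$\frac{79510 + 90598}{297392 - 93 D} = \frac{79510 + 90598}{297392 - 54033} = \frac{170108}{297392 - 54033} = \frac{170108}{243359}$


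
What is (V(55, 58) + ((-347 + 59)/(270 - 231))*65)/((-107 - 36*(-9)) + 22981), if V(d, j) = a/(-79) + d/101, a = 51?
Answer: -1915363/92548421 ≈ -0.020696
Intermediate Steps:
V(d, j) = -51/79 + d/101 (V(d, j) = 51/(-79) + d/101 = 51*(-1/79) + d*(1/101) = -51/79 + d/101)
(V(55, 58) + ((-347 + 59)/(270 - 231))*65)/((-107 - 36*(-9)) + 22981) = ((-51/79 + (1/101)*55) + ((-347 + 59)/(270 - 231))*65)/((-107 - 36*(-9)) + 22981) = ((-51/79 + 55/101) - 288/39*65)/((-107 + 324) + 22981) = (-806/7979 - 288*1/39*65)/(217 + 22981) = (-806/7979 - 96/13*65)/23198 = (-806/7979 - 480)*(1/23198) = -3830726/7979*1/23198 = -1915363/92548421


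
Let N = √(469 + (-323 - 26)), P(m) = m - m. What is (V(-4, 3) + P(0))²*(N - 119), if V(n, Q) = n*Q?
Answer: -17136 + 288*√30 ≈ -15559.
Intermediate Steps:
P(m) = 0
V(n, Q) = Q*n
N = 2*√30 (N = √(469 - 349) = √120 = 2*√30 ≈ 10.954)
(V(-4, 3) + P(0))²*(N - 119) = (3*(-4) + 0)²*(2*√30 - 119) = (-12 + 0)²*(-119 + 2*√30) = (-12)²*(-119 + 2*√30) = 144*(-119 + 2*√30) = -17136 + 288*√30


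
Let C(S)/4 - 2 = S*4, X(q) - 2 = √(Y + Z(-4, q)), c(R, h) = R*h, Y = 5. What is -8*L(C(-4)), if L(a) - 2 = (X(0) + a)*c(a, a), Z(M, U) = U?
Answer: 1354736 - 25088*√5 ≈ 1.2986e+6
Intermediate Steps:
X(q) = 2 + √(5 + q)
C(S) = 8 + 16*S (C(S) = 8 + 4*(S*4) = 8 + 4*(4*S) = 8 + 16*S)
L(a) = 2 + a²*(2 + a + √5) (L(a) = 2 + ((2 + √(5 + 0)) + a)*(a*a) = 2 + ((2 + √5) + a)*a² = 2 + (2 + a + √5)*a² = 2 + a²*(2 + a + √5))
-8*L(C(-4)) = -8*(2 + (8 + 16*(-4))³ + (8 + 16*(-4))²*(2 + √5)) = -8*(2 + (8 - 64)³ + (8 - 64)²*(2 + √5)) = -8*(2 + (-56)³ + (-56)²*(2 + √5)) = -8*(2 - 175616 + 3136*(2 + √5)) = -8*(2 - 175616 + (6272 + 3136*√5)) = -8*(-169342 + 3136*√5) = 1354736 - 25088*√5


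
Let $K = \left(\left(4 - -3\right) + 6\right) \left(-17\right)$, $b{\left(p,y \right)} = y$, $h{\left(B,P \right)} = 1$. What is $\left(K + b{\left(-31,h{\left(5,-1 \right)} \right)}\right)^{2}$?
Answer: $48400$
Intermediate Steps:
$K = -221$ ($K = \left(\left(4 + 3\right) + 6\right) \left(-17\right) = \left(7 + 6\right) \left(-17\right) = 13 \left(-17\right) = -221$)
$\left(K + b{\left(-31,h{\left(5,-1 \right)} \right)}\right)^{2} = \left(-221 + 1\right)^{2} = \left(-220\right)^{2} = 48400$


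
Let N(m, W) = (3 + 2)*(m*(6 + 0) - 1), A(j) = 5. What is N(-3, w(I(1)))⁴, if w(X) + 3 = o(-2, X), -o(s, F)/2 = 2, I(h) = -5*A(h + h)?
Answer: 81450625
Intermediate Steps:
I(h) = -25 (I(h) = -5*5 = -25)
o(s, F) = -4 (o(s, F) = -2*2 = -4)
w(X) = -7 (w(X) = -3 - 4 = -7)
N(m, W) = -5 + 30*m (N(m, W) = 5*(m*6 - 1) = 5*(6*m - 1) = 5*(-1 + 6*m) = -5 + 30*m)
N(-3, w(I(1)))⁴ = (-5 + 30*(-3))⁴ = (-5 - 90)⁴ = (-95)⁴ = 81450625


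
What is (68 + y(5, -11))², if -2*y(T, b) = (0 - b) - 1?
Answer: 3969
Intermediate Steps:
y(T, b) = ½ + b/2 (y(T, b) = -((0 - b) - 1)/2 = -(-b - 1)/2 = -(-1 - b)/2 = ½ + b/2)
(68 + y(5, -11))² = (68 + (½ + (½)*(-11)))² = (68 + (½ - 11/2))² = (68 - 5)² = 63² = 3969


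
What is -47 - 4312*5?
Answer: -21607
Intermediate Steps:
-47 - 4312*5 = -47 - 88*245 = -47 - 21560 = -21607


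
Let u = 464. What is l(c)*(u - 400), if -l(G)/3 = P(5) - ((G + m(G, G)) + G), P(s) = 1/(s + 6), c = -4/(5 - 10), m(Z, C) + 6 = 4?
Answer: -5184/55 ≈ -94.255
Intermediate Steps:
m(Z, C) = -2 (m(Z, C) = -6 + 4 = -2)
c = 4/5 (c = -4/(-5) = -4*(-1/5) = 4/5 ≈ 0.80000)
P(s) = 1/(6 + s)
l(G) = -69/11 + 6*G (l(G) = -3*(1/(6 + 5) - ((G - 2) + G)) = -3*(1/11 - ((-2 + G) + G)) = -3*(1/11 - (-2 + 2*G)) = -3*(1/11 + (2 - 2*G)) = -3*(23/11 - 2*G) = -69/11 + 6*G)
l(c)*(u - 400) = (-69/11 + 6*(4/5))*(464 - 400) = (-69/11 + 24/5)*64 = -81/55*64 = -5184/55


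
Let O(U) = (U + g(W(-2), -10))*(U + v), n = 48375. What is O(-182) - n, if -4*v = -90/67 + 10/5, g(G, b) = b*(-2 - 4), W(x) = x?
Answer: -1752115/67 ≈ -26151.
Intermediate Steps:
g(G, b) = -6*b (g(G, b) = b*(-6) = -6*b)
v = -11/67 (v = -(-90/67 + 10/5)/4 = -(-90*1/67 + 10*(⅕))/4 = -(-90/67 + 2)/4 = -¼*44/67 = -11/67 ≈ -0.16418)
O(U) = (60 + U)*(-11/67 + U) (O(U) = (U - 6*(-10))*(U - 11/67) = (U + 60)*(-11/67 + U) = (60 + U)*(-11/67 + U))
O(-182) - n = (-660/67 + (-182)² + (4009/67)*(-182)) - 1*48375 = (-660/67 + 33124 - 729638/67) - 48375 = 1489010/67 - 48375 = -1752115/67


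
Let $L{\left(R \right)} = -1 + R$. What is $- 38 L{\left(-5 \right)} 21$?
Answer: $4788$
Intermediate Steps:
$- 38 L{\left(-5 \right)} 21 = - 38 \left(-1 - 5\right) 21 = \left(-38\right) \left(-6\right) 21 = 228 \cdot 21 = 4788$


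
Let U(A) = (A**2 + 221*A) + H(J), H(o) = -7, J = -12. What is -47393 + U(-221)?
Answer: -47400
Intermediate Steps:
U(A) = -7 + A**2 + 221*A (U(A) = (A**2 + 221*A) - 7 = -7 + A**2 + 221*A)
-47393 + U(-221) = -47393 + (-7 + (-221)**2 + 221*(-221)) = -47393 + (-7 + 48841 - 48841) = -47393 - 7 = -47400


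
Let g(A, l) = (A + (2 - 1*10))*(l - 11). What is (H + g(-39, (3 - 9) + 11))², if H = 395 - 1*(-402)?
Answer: 1164241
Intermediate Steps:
g(A, l) = (-11 + l)*(-8 + A) (g(A, l) = (A + (2 - 10))*(-11 + l) = (A - 8)*(-11 + l) = (-8 + A)*(-11 + l) = (-11 + l)*(-8 + A))
H = 797 (H = 395 + 402 = 797)
(H + g(-39, (3 - 9) + 11))² = (797 + (88 - 11*(-39) - 8*((3 - 9) + 11) - 39*((3 - 9) + 11)))² = (797 + (88 + 429 - 8*(-6 + 11) - 39*(-6 + 11)))² = (797 + (88 + 429 - 8*5 - 39*5))² = (797 + (88 + 429 - 40 - 195))² = (797 + 282)² = 1079² = 1164241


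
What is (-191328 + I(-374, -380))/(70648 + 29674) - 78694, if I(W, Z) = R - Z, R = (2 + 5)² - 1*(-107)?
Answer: -3947465130/50161 ≈ -78696.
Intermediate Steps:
R = 156 (R = 7² + 107 = 49 + 107 = 156)
I(W, Z) = 156 - Z
(-191328 + I(-374, -380))/(70648 + 29674) - 78694 = (-191328 + (156 - 1*(-380)))/(70648 + 29674) - 78694 = (-191328 + (156 + 380))/100322 - 78694 = (-191328 + 536)*(1/100322) - 78694 = -190792*1/100322 - 78694 = -95396/50161 - 78694 = -3947465130/50161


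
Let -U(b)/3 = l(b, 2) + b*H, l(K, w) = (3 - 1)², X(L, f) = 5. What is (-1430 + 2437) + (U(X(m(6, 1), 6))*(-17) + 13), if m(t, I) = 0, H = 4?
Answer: 2244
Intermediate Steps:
l(K, w) = 4 (l(K, w) = 2² = 4)
U(b) = -12 - 12*b (U(b) = -3*(4 + b*4) = -3*(4 + 4*b) = -12 - 12*b)
(-1430 + 2437) + (U(X(m(6, 1), 6))*(-17) + 13) = (-1430 + 2437) + ((-12 - 12*5)*(-17) + 13) = 1007 + ((-12 - 60)*(-17) + 13) = 1007 + (-72*(-17) + 13) = 1007 + (1224 + 13) = 1007 + 1237 = 2244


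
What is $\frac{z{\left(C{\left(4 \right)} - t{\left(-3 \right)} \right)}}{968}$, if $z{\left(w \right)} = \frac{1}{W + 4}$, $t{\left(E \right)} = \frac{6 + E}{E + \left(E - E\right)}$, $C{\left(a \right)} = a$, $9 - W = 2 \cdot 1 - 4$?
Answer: $\frac{1}{14520} \approx 6.887 \cdot 10^{-5}$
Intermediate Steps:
$W = 11$ ($W = 9 - \left(2 \cdot 1 - 4\right) = 9 - \left(2 - 4\right) = 9 - -2 = 9 + 2 = 11$)
$t{\left(E \right)} = \frac{6 + E}{E}$ ($t{\left(E \right)} = \frac{6 + E}{E + 0} = \frac{6 + E}{E}$)
$z{\left(w \right)} = \frac{1}{15}$ ($z{\left(w \right)} = \frac{1}{11 + 4} = \frac{1}{15}$)
$\frac{z{\left(C{\left(4 \right)} - t{\left(-3 \right)} \right)}}{968} = \frac{1}{15 \cdot 968} = \frac{1}{15} \cdot \frac{1}{968} = \frac{1}{14520}$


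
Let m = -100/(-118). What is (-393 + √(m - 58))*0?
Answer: 0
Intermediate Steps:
m = 50/59 (m = -100*(-1/118) = 50/59 ≈ 0.84746)
(-393 + √(m - 58))*0 = (-393 + √(50/59 - 58))*0 = (-393 + √(-3372/59))*0 = (-393 + 2*I*√49737/59)*0 = 0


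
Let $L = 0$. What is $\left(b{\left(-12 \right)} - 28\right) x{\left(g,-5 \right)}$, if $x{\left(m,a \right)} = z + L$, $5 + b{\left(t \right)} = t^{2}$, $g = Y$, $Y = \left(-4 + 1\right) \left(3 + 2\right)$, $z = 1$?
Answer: $111$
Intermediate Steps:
$Y = -15$ ($Y = \left(-3\right) 5 = -15$)
$g = -15$
$b{\left(t \right)} = -5 + t^{2}$
$x{\left(m,a \right)} = 1$ ($x{\left(m,a \right)} = 1 + 0 = 1$)
$\left(b{\left(-12 \right)} - 28\right) x{\left(g,-5 \right)} = \left(\left(-5 + \left(-12\right)^{2}\right) - 28\right) 1 = \left(\left(-5 + 144\right) - 28\right) 1 = \left(139 - 28\right) 1 = 111 \cdot 1 = 111$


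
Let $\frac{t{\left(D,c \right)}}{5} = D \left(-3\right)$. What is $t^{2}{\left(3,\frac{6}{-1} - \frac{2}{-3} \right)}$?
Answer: $2025$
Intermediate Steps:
$t{\left(D,c \right)} = - 15 D$ ($t{\left(D,c \right)} = 5 D \left(-3\right) = 5 \left(- 3 D\right) = - 15 D$)
$t^{2}{\left(3,\frac{6}{-1} - \frac{2}{-3} \right)} = \left(\left(-15\right) 3\right)^{2} = \left(-45\right)^{2} = 2025$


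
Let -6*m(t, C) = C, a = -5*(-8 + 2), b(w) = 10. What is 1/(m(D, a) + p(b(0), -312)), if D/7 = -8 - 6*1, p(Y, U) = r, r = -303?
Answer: -1/308 ≈ -0.0032468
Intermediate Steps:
p(Y, U) = -303
a = 30 (a = -5*(-6) = 30)
D = -98 (D = 7*(-8 - 6*1) = 7*(-8 - 6) = 7*(-14) = -98)
m(t, C) = -C/6
1/(m(D, a) + p(b(0), -312)) = 1/(-⅙*30 - 303) = 1/(-5 - 303) = 1/(-308) = -1/308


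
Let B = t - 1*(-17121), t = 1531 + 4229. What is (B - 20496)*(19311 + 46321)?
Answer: 156532320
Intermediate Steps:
t = 5760
B = 22881 (B = 5760 - 1*(-17121) = 5760 + 17121 = 22881)
(B - 20496)*(19311 + 46321) = (22881 - 20496)*(19311 + 46321) = 2385*65632 = 156532320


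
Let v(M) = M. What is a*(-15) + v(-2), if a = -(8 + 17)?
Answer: 373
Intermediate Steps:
a = -25 (a = -1*25 = -25)
a*(-15) + v(-2) = -25*(-15) - 2 = 375 - 2 = 373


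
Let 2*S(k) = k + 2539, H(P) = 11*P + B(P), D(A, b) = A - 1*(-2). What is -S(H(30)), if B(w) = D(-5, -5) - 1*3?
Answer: -2863/2 ≈ -1431.5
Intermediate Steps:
D(A, b) = 2 + A (D(A, b) = A + 2 = 2 + A)
B(w) = -6 (B(w) = (2 - 5) - 1*3 = -3 - 3 = -6)
H(P) = -6 + 11*P (H(P) = 11*P - 6 = -6 + 11*P)
S(k) = 2539/2 + k/2 (S(k) = (k + 2539)/2 = (2539 + k)/2 = 2539/2 + k/2)
-S(H(30)) = -(2539/2 + (-6 + 11*30)/2) = -(2539/2 + (-6 + 330)/2) = -(2539/2 + (1/2)*324) = -(2539/2 + 162) = -1*2863/2 = -2863/2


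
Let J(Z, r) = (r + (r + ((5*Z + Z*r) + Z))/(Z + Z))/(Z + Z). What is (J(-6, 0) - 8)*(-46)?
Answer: 759/2 ≈ 379.50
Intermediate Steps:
J(Z, r) = (r + (r + 6*Z + Z*r)/(2*Z))/(2*Z) (J(Z, r) = (r + (r + (6*Z + Z*r))/((2*Z)))/((2*Z)) = (r + (r + 6*Z + Z*r)*(1/(2*Z)))*(1/(2*Z)) = (r + (r + 6*Z + Z*r)/(2*Z))*(1/(2*Z)) = (r + (r + 6*Z + Z*r)/(2*Z))/(2*Z))
(J(-6, 0) - 8)*(-46) = ((¼)*(0 + 3*(-6)*(2 + 0))/(-6)² - 8)*(-46) = ((¼)*(1/36)*(0 + 3*(-6)*2) - 8)*(-46) = ((¼)*(1/36)*(0 - 36) - 8)*(-46) = ((¼)*(1/36)*(-36) - 8)*(-46) = (-¼ - 8)*(-46) = -33/4*(-46) = 759/2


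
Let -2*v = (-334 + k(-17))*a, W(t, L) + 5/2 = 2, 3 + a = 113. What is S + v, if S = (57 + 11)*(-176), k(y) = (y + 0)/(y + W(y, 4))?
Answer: 44440/7 ≈ 6348.6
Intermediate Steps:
a = 110 (a = -3 + 113 = 110)
W(t, L) = -½ (W(t, L) = -5/2 + 2 = -½)
k(y) = y/(-½ + y) (k(y) = (y + 0)/(y - ½) = y/(-½ + y))
S = -11968 (S = 68*(-176) = -11968)
v = 128216/7 (v = -(-334 + 2*(-17)/(-1 + 2*(-17)))*110/2 = -(-334 + 2*(-17)/(-1 - 34))*110/2 = -(-334 + 2*(-17)/(-35))*110/2 = -(-334 + 2*(-17)*(-1/35))*110/2 = -(-334 + 34/35)*110/2 = -(-5828)*110/35 = -½*(-256432/7) = 128216/7 ≈ 18317.)
S + v = -11968 + 128216/7 = 44440/7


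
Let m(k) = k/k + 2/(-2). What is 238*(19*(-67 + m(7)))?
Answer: -302974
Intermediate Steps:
m(k) = 0 (m(k) = 1 + 2*(-½) = 1 - 1 = 0)
238*(19*(-67 + m(7))) = 238*(19*(-67 + 0)) = 238*(19*(-67)) = 238*(-1273) = -302974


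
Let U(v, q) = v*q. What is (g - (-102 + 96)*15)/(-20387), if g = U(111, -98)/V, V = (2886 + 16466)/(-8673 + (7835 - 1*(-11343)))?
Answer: 56265855/197264612 ≈ 0.28523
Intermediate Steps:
U(v, q) = q*v
V = 19352/10505 (V = 19352/(-8673 + (7835 + 11343)) = 19352/(-8673 + 19178) = 19352/10505 ≈ 1.8422)
g = -57136695/9676 (g = (-98*111)/(19352/10505) = -10878*10505/19352 = -57136695/9676 ≈ -5905.0)
(g - (-102 + 96)*15)/(-20387) = (-57136695/9676 - (-102 + 96)*15)/(-20387) = (-57136695/9676 - (-6)*15)*(-1/20387) = (-57136695/9676 - 1*(-90))*(-1/20387) = (-57136695/9676 + 90)*(-1/20387) = -56265855/9676*(-1/20387) = 56265855/197264612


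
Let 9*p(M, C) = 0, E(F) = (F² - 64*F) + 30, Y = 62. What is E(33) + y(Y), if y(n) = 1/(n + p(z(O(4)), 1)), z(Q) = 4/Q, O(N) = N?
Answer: -61565/62 ≈ -992.98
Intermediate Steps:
E(F) = 30 + F² - 64*F
p(M, C) = 0 (p(M, C) = (⅑)*0 = 0)
y(n) = 1/n (y(n) = 1/(n + 0) = 1/n)
E(33) + y(Y) = (30 + 33² - 64*33) + 1/62 = (30 + 1089 - 2112) + 1/62 = -993 + 1/62 = -61565/62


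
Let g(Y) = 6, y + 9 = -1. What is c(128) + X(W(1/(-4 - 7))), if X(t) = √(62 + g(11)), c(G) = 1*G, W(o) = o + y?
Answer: 128 + 2*√17 ≈ 136.25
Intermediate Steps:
y = -10 (y = -9 - 1 = -10)
W(o) = -10 + o (W(o) = o - 10 = -10 + o)
c(G) = G
X(t) = 2*√17 (X(t) = √(62 + 6) = √68 = 2*√17)
c(128) + X(W(1/(-4 - 7))) = 128 + 2*√17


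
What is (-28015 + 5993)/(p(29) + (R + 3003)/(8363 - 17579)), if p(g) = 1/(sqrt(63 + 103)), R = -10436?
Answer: -125210701744128/4543240259 + 935215497216*sqrt(166)/4543240259 ≈ -24908.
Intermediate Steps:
p(g) = sqrt(166)/166 (p(g) = 1/(sqrt(166)) = sqrt(166)/166)
(-28015 + 5993)/(p(29) + (R + 3003)/(8363 - 17579)) = (-28015 + 5993)/(sqrt(166)/166 + (-10436 + 3003)/(8363 - 17579)) = -22022/(sqrt(166)/166 - 7433/(-9216)) = -22022/(sqrt(166)/166 - 7433*(-1/9216)) = -22022/(sqrt(166)/166 + 7433/9216) = -22022/(7433/9216 + sqrt(166)/166)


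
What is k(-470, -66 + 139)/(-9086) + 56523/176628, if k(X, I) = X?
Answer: 99430523/267473668 ≈ 0.37174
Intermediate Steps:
k(-470, -66 + 139)/(-9086) + 56523/176628 = -470/(-9086) + 56523/176628 = -470*(-1/9086) + 56523*(1/176628) = 235/4543 + 18841/58876 = 99430523/267473668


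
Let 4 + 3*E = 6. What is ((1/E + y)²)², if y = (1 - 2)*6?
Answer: 6561/16 ≈ 410.06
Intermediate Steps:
E = ⅔ (E = -4/3 + (⅓)*6 = -4/3 + 2 = ⅔ ≈ 0.66667)
y = -6 (y = -1*6 = -6)
((1/E + y)²)² = ((1/(⅔) - 6)²)² = ((1*(3/2) - 6)²)² = ((3/2 - 6)²)² = ((-9/2)²)² = (81/4)² = 6561/16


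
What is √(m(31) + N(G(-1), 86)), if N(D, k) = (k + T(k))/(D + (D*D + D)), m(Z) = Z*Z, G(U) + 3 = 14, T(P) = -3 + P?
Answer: 42*√66/11 ≈ 31.019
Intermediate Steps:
G(U) = 11 (G(U) = -3 + 14 = 11)
m(Z) = Z²
N(D, k) = (-3 + 2*k)/(D² + 2*D) (N(D, k) = (k + (-3 + k))/(D + (D*D + D)) = (-3 + 2*k)/(D + (D² + D)) = (-3 + 2*k)/(D + (D + D²)) = (-3 + 2*k)/(D² + 2*D))
√(m(31) + N(G(-1), 86)) = √(31² + (-3 + 2*86)/(11*(2 + 11))) = √(961 + (1/11)*(-3 + 172)/13) = √(961 + (1/11)*(1/13)*169) = √(961 + 13/11) = √(10584/11) = 42*√66/11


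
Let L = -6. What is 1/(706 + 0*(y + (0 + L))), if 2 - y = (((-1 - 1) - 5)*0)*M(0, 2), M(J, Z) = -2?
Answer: 1/706 ≈ 0.0014164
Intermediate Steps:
y = 2 (y = 2 - ((-1 - 1) - 5)*0*(-2) = 2 - (-2 - 5)*0*(-2) = 2 - (-7*0)*(-2) = 2 - 0*(-2) = 2 - 1*0 = 2 + 0 = 2)
1/(706 + 0*(y + (0 + L))) = 1/(706 + 0*(2 + (0 - 6))) = 1/(706 + 0*(2 - 6)) = 1/(706 + 0*(-4)) = 1/(706 + 0) = 1/706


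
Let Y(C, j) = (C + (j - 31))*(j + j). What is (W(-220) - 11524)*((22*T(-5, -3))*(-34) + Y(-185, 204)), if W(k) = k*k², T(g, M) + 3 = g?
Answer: -11597562112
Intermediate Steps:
T(g, M) = -3 + g
W(k) = k³
Y(C, j) = 2*j*(-31 + C + j) (Y(C, j) = (C + (-31 + j))*(2*j) = (-31 + C + j)*(2*j) = 2*j*(-31 + C + j))
(W(-220) - 11524)*((22*T(-5, -3))*(-34) + Y(-185, 204)) = ((-220)³ - 11524)*((22*(-3 - 5))*(-34) + 2*204*(-31 - 185 + 204)) = (-10648000 - 11524)*((22*(-8))*(-34) + 2*204*(-12)) = -10659524*(-176*(-34) - 4896) = -10659524*(5984 - 4896) = -10659524*1088 = -11597562112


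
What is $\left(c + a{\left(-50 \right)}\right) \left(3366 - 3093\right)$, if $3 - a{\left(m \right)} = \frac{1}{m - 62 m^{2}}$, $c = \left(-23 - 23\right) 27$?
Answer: $- \frac{7492171011}{22150} \approx -3.3825 \cdot 10^{5}$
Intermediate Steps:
$c = -1242$ ($c = \left(-46\right) 27 = -1242$)
$a{\left(m \right)} = 3 - \frac{1}{m - 62 m^{2}}$
$\left(c + a{\left(-50 \right)}\right) \left(3366 - 3093\right) = \left(-1242 + \frac{1 - -150 + 186 \left(-50\right)^{2}}{\left(-50\right) \left(-1 + 62 \left(-50\right)\right)}\right) \left(3366 - 3093\right) = \left(-1242 - \frac{1 + 150 + 186 \cdot 2500}{50 \left(-1 - 3100\right)}\right) 273 = \left(-1242 - \frac{1 + 150 + 465000}{50 \left(-3101\right)}\right) 273 = \left(-1242 - \left(- \frac{1}{155050}\right) 465151\right) 273 = \left(-1242 + \frac{465151}{155050}\right) 273 = \left(- \frac{192106949}{155050}\right) 273 = - \frac{7492171011}{22150}$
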